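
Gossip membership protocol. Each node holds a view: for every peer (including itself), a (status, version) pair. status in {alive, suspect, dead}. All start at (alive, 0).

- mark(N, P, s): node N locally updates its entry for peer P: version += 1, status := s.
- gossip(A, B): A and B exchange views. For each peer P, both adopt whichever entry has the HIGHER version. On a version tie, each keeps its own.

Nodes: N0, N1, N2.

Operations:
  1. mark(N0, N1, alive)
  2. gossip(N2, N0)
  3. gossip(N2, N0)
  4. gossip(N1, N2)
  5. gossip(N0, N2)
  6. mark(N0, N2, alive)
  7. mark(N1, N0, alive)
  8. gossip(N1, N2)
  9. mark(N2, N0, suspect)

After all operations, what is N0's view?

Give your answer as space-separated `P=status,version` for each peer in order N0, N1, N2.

Op 1: N0 marks N1=alive -> (alive,v1)
Op 2: gossip N2<->N0 -> N2.N0=(alive,v0) N2.N1=(alive,v1) N2.N2=(alive,v0) | N0.N0=(alive,v0) N0.N1=(alive,v1) N0.N2=(alive,v0)
Op 3: gossip N2<->N0 -> N2.N0=(alive,v0) N2.N1=(alive,v1) N2.N2=(alive,v0) | N0.N0=(alive,v0) N0.N1=(alive,v1) N0.N2=(alive,v0)
Op 4: gossip N1<->N2 -> N1.N0=(alive,v0) N1.N1=(alive,v1) N1.N2=(alive,v0) | N2.N0=(alive,v0) N2.N1=(alive,v1) N2.N2=(alive,v0)
Op 5: gossip N0<->N2 -> N0.N0=(alive,v0) N0.N1=(alive,v1) N0.N2=(alive,v0) | N2.N0=(alive,v0) N2.N1=(alive,v1) N2.N2=(alive,v0)
Op 6: N0 marks N2=alive -> (alive,v1)
Op 7: N1 marks N0=alive -> (alive,v1)
Op 8: gossip N1<->N2 -> N1.N0=(alive,v1) N1.N1=(alive,v1) N1.N2=(alive,v0) | N2.N0=(alive,v1) N2.N1=(alive,v1) N2.N2=(alive,v0)
Op 9: N2 marks N0=suspect -> (suspect,v2)

Answer: N0=alive,0 N1=alive,1 N2=alive,1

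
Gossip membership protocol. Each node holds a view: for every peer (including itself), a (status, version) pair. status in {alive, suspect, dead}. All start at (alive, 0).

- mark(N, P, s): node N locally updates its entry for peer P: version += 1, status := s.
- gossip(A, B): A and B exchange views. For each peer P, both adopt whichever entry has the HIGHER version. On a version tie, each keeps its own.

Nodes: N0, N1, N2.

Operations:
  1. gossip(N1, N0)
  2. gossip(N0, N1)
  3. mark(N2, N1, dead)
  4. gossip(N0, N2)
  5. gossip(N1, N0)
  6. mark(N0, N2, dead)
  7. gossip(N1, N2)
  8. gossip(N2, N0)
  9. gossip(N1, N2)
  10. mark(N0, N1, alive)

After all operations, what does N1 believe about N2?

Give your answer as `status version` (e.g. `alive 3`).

Op 1: gossip N1<->N0 -> N1.N0=(alive,v0) N1.N1=(alive,v0) N1.N2=(alive,v0) | N0.N0=(alive,v0) N0.N1=(alive,v0) N0.N2=(alive,v0)
Op 2: gossip N0<->N1 -> N0.N0=(alive,v0) N0.N1=(alive,v0) N0.N2=(alive,v0) | N1.N0=(alive,v0) N1.N1=(alive,v0) N1.N2=(alive,v0)
Op 3: N2 marks N1=dead -> (dead,v1)
Op 4: gossip N0<->N2 -> N0.N0=(alive,v0) N0.N1=(dead,v1) N0.N2=(alive,v0) | N2.N0=(alive,v0) N2.N1=(dead,v1) N2.N2=(alive,v0)
Op 5: gossip N1<->N0 -> N1.N0=(alive,v0) N1.N1=(dead,v1) N1.N2=(alive,v0) | N0.N0=(alive,v0) N0.N1=(dead,v1) N0.N2=(alive,v0)
Op 6: N0 marks N2=dead -> (dead,v1)
Op 7: gossip N1<->N2 -> N1.N0=(alive,v0) N1.N1=(dead,v1) N1.N2=(alive,v0) | N2.N0=(alive,v0) N2.N1=(dead,v1) N2.N2=(alive,v0)
Op 8: gossip N2<->N0 -> N2.N0=(alive,v0) N2.N1=(dead,v1) N2.N2=(dead,v1) | N0.N0=(alive,v0) N0.N1=(dead,v1) N0.N2=(dead,v1)
Op 9: gossip N1<->N2 -> N1.N0=(alive,v0) N1.N1=(dead,v1) N1.N2=(dead,v1) | N2.N0=(alive,v0) N2.N1=(dead,v1) N2.N2=(dead,v1)
Op 10: N0 marks N1=alive -> (alive,v2)

Answer: dead 1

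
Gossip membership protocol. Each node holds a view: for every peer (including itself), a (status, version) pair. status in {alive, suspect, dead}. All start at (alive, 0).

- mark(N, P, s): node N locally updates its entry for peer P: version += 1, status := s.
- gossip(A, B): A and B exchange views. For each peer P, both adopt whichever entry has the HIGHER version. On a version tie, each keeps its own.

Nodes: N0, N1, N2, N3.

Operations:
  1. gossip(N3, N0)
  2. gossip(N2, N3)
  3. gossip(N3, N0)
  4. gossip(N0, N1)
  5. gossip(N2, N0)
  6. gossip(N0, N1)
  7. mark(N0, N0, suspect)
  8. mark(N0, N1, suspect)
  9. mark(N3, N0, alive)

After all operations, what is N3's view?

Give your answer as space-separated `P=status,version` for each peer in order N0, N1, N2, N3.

Answer: N0=alive,1 N1=alive,0 N2=alive,0 N3=alive,0

Derivation:
Op 1: gossip N3<->N0 -> N3.N0=(alive,v0) N3.N1=(alive,v0) N3.N2=(alive,v0) N3.N3=(alive,v0) | N0.N0=(alive,v0) N0.N1=(alive,v0) N0.N2=(alive,v0) N0.N3=(alive,v0)
Op 2: gossip N2<->N3 -> N2.N0=(alive,v0) N2.N1=(alive,v0) N2.N2=(alive,v0) N2.N3=(alive,v0) | N3.N0=(alive,v0) N3.N1=(alive,v0) N3.N2=(alive,v0) N3.N3=(alive,v0)
Op 3: gossip N3<->N0 -> N3.N0=(alive,v0) N3.N1=(alive,v0) N3.N2=(alive,v0) N3.N3=(alive,v0) | N0.N0=(alive,v0) N0.N1=(alive,v0) N0.N2=(alive,v0) N0.N3=(alive,v0)
Op 4: gossip N0<->N1 -> N0.N0=(alive,v0) N0.N1=(alive,v0) N0.N2=(alive,v0) N0.N3=(alive,v0) | N1.N0=(alive,v0) N1.N1=(alive,v0) N1.N2=(alive,v0) N1.N3=(alive,v0)
Op 5: gossip N2<->N0 -> N2.N0=(alive,v0) N2.N1=(alive,v0) N2.N2=(alive,v0) N2.N3=(alive,v0) | N0.N0=(alive,v0) N0.N1=(alive,v0) N0.N2=(alive,v0) N0.N3=(alive,v0)
Op 6: gossip N0<->N1 -> N0.N0=(alive,v0) N0.N1=(alive,v0) N0.N2=(alive,v0) N0.N3=(alive,v0) | N1.N0=(alive,v0) N1.N1=(alive,v0) N1.N2=(alive,v0) N1.N3=(alive,v0)
Op 7: N0 marks N0=suspect -> (suspect,v1)
Op 8: N0 marks N1=suspect -> (suspect,v1)
Op 9: N3 marks N0=alive -> (alive,v1)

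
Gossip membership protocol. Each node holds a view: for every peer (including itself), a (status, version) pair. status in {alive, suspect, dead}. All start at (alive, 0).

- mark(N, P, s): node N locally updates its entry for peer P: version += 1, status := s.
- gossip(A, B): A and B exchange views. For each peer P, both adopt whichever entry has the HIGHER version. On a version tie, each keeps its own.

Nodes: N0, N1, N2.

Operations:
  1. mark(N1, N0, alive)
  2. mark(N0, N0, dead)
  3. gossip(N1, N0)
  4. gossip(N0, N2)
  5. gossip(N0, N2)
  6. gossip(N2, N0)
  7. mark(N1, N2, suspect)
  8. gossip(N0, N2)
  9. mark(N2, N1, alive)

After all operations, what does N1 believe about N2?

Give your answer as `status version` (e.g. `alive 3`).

Answer: suspect 1

Derivation:
Op 1: N1 marks N0=alive -> (alive,v1)
Op 2: N0 marks N0=dead -> (dead,v1)
Op 3: gossip N1<->N0 -> N1.N0=(alive,v1) N1.N1=(alive,v0) N1.N2=(alive,v0) | N0.N0=(dead,v1) N0.N1=(alive,v0) N0.N2=(alive,v0)
Op 4: gossip N0<->N2 -> N0.N0=(dead,v1) N0.N1=(alive,v0) N0.N2=(alive,v0) | N2.N0=(dead,v1) N2.N1=(alive,v0) N2.N2=(alive,v0)
Op 5: gossip N0<->N2 -> N0.N0=(dead,v1) N0.N1=(alive,v0) N0.N2=(alive,v0) | N2.N0=(dead,v1) N2.N1=(alive,v0) N2.N2=(alive,v0)
Op 6: gossip N2<->N0 -> N2.N0=(dead,v1) N2.N1=(alive,v0) N2.N2=(alive,v0) | N0.N0=(dead,v1) N0.N1=(alive,v0) N0.N2=(alive,v0)
Op 7: N1 marks N2=suspect -> (suspect,v1)
Op 8: gossip N0<->N2 -> N0.N0=(dead,v1) N0.N1=(alive,v0) N0.N2=(alive,v0) | N2.N0=(dead,v1) N2.N1=(alive,v0) N2.N2=(alive,v0)
Op 9: N2 marks N1=alive -> (alive,v1)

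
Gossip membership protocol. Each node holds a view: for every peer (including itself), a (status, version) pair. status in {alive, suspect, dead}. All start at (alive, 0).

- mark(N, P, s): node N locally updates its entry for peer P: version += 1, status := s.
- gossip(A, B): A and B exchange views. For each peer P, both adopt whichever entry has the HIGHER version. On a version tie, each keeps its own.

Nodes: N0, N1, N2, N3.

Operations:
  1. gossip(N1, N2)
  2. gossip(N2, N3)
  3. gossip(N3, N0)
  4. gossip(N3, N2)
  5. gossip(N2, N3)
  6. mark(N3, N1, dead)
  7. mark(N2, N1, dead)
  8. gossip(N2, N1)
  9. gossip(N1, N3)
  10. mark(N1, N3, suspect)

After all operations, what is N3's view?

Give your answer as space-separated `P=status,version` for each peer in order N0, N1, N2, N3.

Op 1: gossip N1<->N2 -> N1.N0=(alive,v0) N1.N1=(alive,v0) N1.N2=(alive,v0) N1.N3=(alive,v0) | N2.N0=(alive,v0) N2.N1=(alive,v0) N2.N2=(alive,v0) N2.N3=(alive,v0)
Op 2: gossip N2<->N3 -> N2.N0=(alive,v0) N2.N1=(alive,v0) N2.N2=(alive,v0) N2.N3=(alive,v0) | N3.N0=(alive,v0) N3.N1=(alive,v0) N3.N2=(alive,v0) N3.N3=(alive,v0)
Op 3: gossip N3<->N0 -> N3.N0=(alive,v0) N3.N1=(alive,v0) N3.N2=(alive,v0) N3.N3=(alive,v0) | N0.N0=(alive,v0) N0.N1=(alive,v0) N0.N2=(alive,v0) N0.N3=(alive,v0)
Op 4: gossip N3<->N2 -> N3.N0=(alive,v0) N3.N1=(alive,v0) N3.N2=(alive,v0) N3.N3=(alive,v0) | N2.N0=(alive,v0) N2.N1=(alive,v0) N2.N2=(alive,v0) N2.N3=(alive,v0)
Op 5: gossip N2<->N3 -> N2.N0=(alive,v0) N2.N1=(alive,v0) N2.N2=(alive,v0) N2.N3=(alive,v0) | N3.N0=(alive,v0) N3.N1=(alive,v0) N3.N2=(alive,v0) N3.N3=(alive,v0)
Op 6: N3 marks N1=dead -> (dead,v1)
Op 7: N2 marks N1=dead -> (dead,v1)
Op 8: gossip N2<->N1 -> N2.N0=(alive,v0) N2.N1=(dead,v1) N2.N2=(alive,v0) N2.N3=(alive,v0) | N1.N0=(alive,v0) N1.N1=(dead,v1) N1.N2=(alive,v0) N1.N3=(alive,v0)
Op 9: gossip N1<->N3 -> N1.N0=(alive,v0) N1.N1=(dead,v1) N1.N2=(alive,v0) N1.N3=(alive,v0) | N3.N0=(alive,v0) N3.N1=(dead,v1) N3.N2=(alive,v0) N3.N3=(alive,v0)
Op 10: N1 marks N3=suspect -> (suspect,v1)

Answer: N0=alive,0 N1=dead,1 N2=alive,0 N3=alive,0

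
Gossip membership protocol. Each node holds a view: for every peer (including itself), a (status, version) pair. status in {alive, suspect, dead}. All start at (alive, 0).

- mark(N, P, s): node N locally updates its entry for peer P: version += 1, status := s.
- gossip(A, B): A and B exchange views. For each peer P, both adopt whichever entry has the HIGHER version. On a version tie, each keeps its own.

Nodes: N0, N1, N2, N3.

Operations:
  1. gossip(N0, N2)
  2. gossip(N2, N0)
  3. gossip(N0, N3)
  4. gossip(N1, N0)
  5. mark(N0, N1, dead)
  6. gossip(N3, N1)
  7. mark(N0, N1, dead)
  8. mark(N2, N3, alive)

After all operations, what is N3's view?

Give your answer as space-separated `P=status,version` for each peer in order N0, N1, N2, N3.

Op 1: gossip N0<->N2 -> N0.N0=(alive,v0) N0.N1=(alive,v0) N0.N2=(alive,v0) N0.N3=(alive,v0) | N2.N0=(alive,v0) N2.N1=(alive,v0) N2.N2=(alive,v0) N2.N3=(alive,v0)
Op 2: gossip N2<->N0 -> N2.N0=(alive,v0) N2.N1=(alive,v0) N2.N2=(alive,v0) N2.N3=(alive,v0) | N0.N0=(alive,v0) N0.N1=(alive,v0) N0.N2=(alive,v0) N0.N3=(alive,v0)
Op 3: gossip N0<->N3 -> N0.N0=(alive,v0) N0.N1=(alive,v0) N0.N2=(alive,v0) N0.N3=(alive,v0) | N3.N0=(alive,v0) N3.N1=(alive,v0) N3.N2=(alive,v0) N3.N3=(alive,v0)
Op 4: gossip N1<->N0 -> N1.N0=(alive,v0) N1.N1=(alive,v0) N1.N2=(alive,v0) N1.N3=(alive,v0) | N0.N0=(alive,v0) N0.N1=(alive,v0) N0.N2=(alive,v0) N0.N3=(alive,v0)
Op 5: N0 marks N1=dead -> (dead,v1)
Op 6: gossip N3<->N1 -> N3.N0=(alive,v0) N3.N1=(alive,v0) N3.N2=(alive,v0) N3.N3=(alive,v0) | N1.N0=(alive,v0) N1.N1=(alive,v0) N1.N2=(alive,v0) N1.N3=(alive,v0)
Op 7: N0 marks N1=dead -> (dead,v2)
Op 8: N2 marks N3=alive -> (alive,v1)

Answer: N0=alive,0 N1=alive,0 N2=alive,0 N3=alive,0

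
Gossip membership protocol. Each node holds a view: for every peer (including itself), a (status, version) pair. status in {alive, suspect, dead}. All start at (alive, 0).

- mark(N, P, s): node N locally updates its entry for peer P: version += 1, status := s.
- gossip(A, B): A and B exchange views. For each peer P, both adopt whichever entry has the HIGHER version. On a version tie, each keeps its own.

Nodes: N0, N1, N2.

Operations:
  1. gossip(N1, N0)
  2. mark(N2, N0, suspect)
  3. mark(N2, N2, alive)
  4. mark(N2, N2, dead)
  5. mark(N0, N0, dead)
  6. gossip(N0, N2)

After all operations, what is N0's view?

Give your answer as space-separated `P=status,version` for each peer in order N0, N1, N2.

Op 1: gossip N1<->N0 -> N1.N0=(alive,v0) N1.N1=(alive,v0) N1.N2=(alive,v0) | N0.N0=(alive,v0) N0.N1=(alive,v0) N0.N2=(alive,v0)
Op 2: N2 marks N0=suspect -> (suspect,v1)
Op 3: N2 marks N2=alive -> (alive,v1)
Op 4: N2 marks N2=dead -> (dead,v2)
Op 5: N0 marks N0=dead -> (dead,v1)
Op 6: gossip N0<->N2 -> N0.N0=(dead,v1) N0.N1=(alive,v0) N0.N2=(dead,v2) | N2.N0=(suspect,v1) N2.N1=(alive,v0) N2.N2=(dead,v2)

Answer: N0=dead,1 N1=alive,0 N2=dead,2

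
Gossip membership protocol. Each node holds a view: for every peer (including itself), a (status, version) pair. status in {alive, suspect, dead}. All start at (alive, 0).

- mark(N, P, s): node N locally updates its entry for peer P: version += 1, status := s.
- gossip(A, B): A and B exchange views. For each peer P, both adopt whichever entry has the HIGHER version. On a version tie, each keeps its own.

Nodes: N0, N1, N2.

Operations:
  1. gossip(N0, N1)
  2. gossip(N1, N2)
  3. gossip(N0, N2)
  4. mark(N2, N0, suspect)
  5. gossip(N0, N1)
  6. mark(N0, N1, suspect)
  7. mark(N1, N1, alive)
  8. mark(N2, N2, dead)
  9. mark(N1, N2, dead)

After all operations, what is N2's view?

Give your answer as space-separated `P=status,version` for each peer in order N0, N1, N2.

Op 1: gossip N0<->N1 -> N0.N0=(alive,v0) N0.N1=(alive,v0) N0.N2=(alive,v0) | N1.N0=(alive,v0) N1.N1=(alive,v0) N1.N2=(alive,v0)
Op 2: gossip N1<->N2 -> N1.N0=(alive,v0) N1.N1=(alive,v0) N1.N2=(alive,v0) | N2.N0=(alive,v0) N2.N1=(alive,v0) N2.N2=(alive,v0)
Op 3: gossip N0<->N2 -> N0.N0=(alive,v0) N0.N1=(alive,v0) N0.N2=(alive,v0) | N2.N0=(alive,v0) N2.N1=(alive,v0) N2.N2=(alive,v0)
Op 4: N2 marks N0=suspect -> (suspect,v1)
Op 5: gossip N0<->N1 -> N0.N0=(alive,v0) N0.N1=(alive,v0) N0.N2=(alive,v0) | N1.N0=(alive,v0) N1.N1=(alive,v0) N1.N2=(alive,v0)
Op 6: N0 marks N1=suspect -> (suspect,v1)
Op 7: N1 marks N1=alive -> (alive,v1)
Op 8: N2 marks N2=dead -> (dead,v1)
Op 9: N1 marks N2=dead -> (dead,v1)

Answer: N0=suspect,1 N1=alive,0 N2=dead,1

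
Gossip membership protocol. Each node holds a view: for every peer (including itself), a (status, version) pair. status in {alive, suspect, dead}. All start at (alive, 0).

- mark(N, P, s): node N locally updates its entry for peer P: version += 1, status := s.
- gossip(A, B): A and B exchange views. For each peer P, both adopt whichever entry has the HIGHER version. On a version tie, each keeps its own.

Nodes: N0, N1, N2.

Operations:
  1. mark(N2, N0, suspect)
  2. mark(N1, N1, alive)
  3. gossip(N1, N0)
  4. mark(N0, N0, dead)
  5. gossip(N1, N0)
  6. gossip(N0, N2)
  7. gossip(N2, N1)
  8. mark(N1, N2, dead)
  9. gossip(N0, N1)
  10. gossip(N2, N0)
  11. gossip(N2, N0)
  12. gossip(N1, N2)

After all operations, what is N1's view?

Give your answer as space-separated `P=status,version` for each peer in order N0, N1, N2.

Op 1: N2 marks N0=suspect -> (suspect,v1)
Op 2: N1 marks N1=alive -> (alive,v1)
Op 3: gossip N1<->N0 -> N1.N0=(alive,v0) N1.N1=(alive,v1) N1.N2=(alive,v0) | N0.N0=(alive,v0) N0.N1=(alive,v1) N0.N2=(alive,v0)
Op 4: N0 marks N0=dead -> (dead,v1)
Op 5: gossip N1<->N0 -> N1.N0=(dead,v1) N1.N1=(alive,v1) N1.N2=(alive,v0) | N0.N0=(dead,v1) N0.N1=(alive,v1) N0.N2=(alive,v0)
Op 6: gossip N0<->N2 -> N0.N0=(dead,v1) N0.N1=(alive,v1) N0.N2=(alive,v0) | N2.N0=(suspect,v1) N2.N1=(alive,v1) N2.N2=(alive,v0)
Op 7: gossip N2<->N1 -> N2.N0=(suspect,v1) N2.N1=(alive,v1) N2.N2=(alive,v0) | N1.N0=(dead,v1) N1.N1=(alive,v1) N1.N2=(alive,v0)
Op 8: N1 marks N2=dead -> (dead,v1)
Op 9: gossip N0<->N1 -> N0.N0=(dead,v1) N0.N1=(alive,v1) N0.N2=(dead,v1) | N1.N0=(dead,v1) N1.N1=(alive,v1) N1.N2=(dead,v1)
Op 10: gossip N2<->N0 -> N2.N0=(suspect,v1) N2.N1=(alive,v1) N2.N2=(dead,v1) | N0.N0=(dead,v1) N0.N1=(alive,v1) N0.N2=(dead,v1)
Op 11: gossip N2<->N0 -> N2.N0=(suspect,v1) N2.N1=(alive,v1) N2.N2=(dead,v1) | N0.N0=(dead,v1) N0.N1=(alive,v1) N0.N2=(dead,v1)
Op 12: gossip N1<->N2 -> N1.N0=(dead,v1) N1.N1=(alive,v1) N1.N2=(dead,v1) | N2.N0=(suspect,v1) N2.N1=(alive,v1) N2.N2=(dead,v1)

Answer: N0=dead,1 N1=alive,1 N2=dead,1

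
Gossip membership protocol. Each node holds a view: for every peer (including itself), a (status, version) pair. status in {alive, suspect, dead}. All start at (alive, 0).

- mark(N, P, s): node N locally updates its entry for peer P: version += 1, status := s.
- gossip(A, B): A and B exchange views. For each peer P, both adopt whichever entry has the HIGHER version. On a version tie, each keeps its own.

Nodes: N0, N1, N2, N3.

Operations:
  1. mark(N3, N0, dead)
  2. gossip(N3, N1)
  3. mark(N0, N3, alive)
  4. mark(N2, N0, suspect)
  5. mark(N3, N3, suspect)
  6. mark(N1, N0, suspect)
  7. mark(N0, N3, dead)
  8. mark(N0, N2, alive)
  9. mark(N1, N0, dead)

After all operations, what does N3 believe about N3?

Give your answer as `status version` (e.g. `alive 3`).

Op 1: N3 marks N0=dead -> (dead,v1)
Op 2: gossip N3<->N1 -> N3.N0=(dead,v1) N3.N1=(alive,v0) N3.N2=(alive,v0) N3.N3=(alive,v0) | N1.N0=(dead,v1) N1.N1=(alive,v0) N1.N2=(alive,v0) N1.N3=(alive,v0)
Op 3: N0 marks N3=alive -> (alive,v1)
Op 4: N2 marks N0=suspect -> (suspect,v1)
Op 5: N3 marks N3=suspect -> (suspect,v1)
Op 6: N1 marks N0=suspect -> (suspect,v2)
Op 7: N0 marks N3=dead -> (dead,v2)
Op 8: N0 marks N2=alive -> (alive,v1)
Op 9: N1 marks N0=dead -> (dead,v3)

Answer: suspect 1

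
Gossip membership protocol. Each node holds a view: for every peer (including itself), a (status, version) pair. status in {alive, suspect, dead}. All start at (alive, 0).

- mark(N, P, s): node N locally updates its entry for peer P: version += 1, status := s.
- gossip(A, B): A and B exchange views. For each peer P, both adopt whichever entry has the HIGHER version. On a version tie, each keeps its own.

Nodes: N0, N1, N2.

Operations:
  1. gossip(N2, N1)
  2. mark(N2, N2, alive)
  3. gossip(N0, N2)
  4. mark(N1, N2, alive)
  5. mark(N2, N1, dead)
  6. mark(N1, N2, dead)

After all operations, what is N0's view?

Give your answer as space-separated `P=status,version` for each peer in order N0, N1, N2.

Op 1: gossip N2<->N1 -> N2.N0=(alive,v0) N2.N1=(alive,v0) N2.N2=(alive,v0) | N1.N0=(alive,v0) N1.N1=(alive,v0) N1.N2=(alive,v0)
Op 2: N2 marks N2=alive -> (alive,v1)
Op 3: gossip N0<->N2 -> N0.N0=(alive,v0) N0.N1=(alive,v0) N0.N2=(alive,v1) | N2.N0=(alive,v0) N2.N1=(alive,v0) N2.N2=(alive,v1)
Op 4: N1 marks N2=alive -> (alive,v1)
Op 5: N2 marks N1=dead -> (dead,v1)
Op 6: N1 marks N2=dead -> (dead,v2)

Answer: N0=alive,0 N1=alive,0 N2=alive,1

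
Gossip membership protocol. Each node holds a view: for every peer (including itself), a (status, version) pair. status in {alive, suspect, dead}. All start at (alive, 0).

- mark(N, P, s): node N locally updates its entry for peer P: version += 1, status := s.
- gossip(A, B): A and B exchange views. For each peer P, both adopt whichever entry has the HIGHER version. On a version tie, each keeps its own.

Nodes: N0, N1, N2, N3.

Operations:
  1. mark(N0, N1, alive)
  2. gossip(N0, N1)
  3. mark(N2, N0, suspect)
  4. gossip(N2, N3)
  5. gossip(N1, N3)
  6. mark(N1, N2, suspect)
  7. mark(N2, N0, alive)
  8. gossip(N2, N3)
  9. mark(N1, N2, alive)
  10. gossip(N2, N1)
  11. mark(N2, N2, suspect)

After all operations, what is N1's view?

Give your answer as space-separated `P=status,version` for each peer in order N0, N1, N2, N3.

Op 1: N0 marks N1=alive -> (alive,v1)
Op 2: gossip N0<->N1 -> N0.N0=(alive,v0) N0.N1=(alive,v1) N0.N2=(alive,v0) N0.N3=(alive,v0) | N1.N0=(alive,v0) N1.N1=(alive,v1) N1.N2=(alive,v0) N1.N3=(alive,v0)
Op 3: N2 marks N0=suspect -> (suspect,v1)
Op 4: gossip N2<->N3 -> N2.N0=(suspect,v1) N2.N1=(alive,v0) N2.N2=(alive,v0) N2.N3=(alive,v0) | N3.N0=(suspect,v1) N3.N1=(alive,v0) N3.N2=(alive,v0) N3.N3=(alive,v0)
Op 5: gossip N1<->N3 -> N1.N0=(suspect,v1) N1.N1=(alive,v1) N1.N2=(alive,v0) N1.N3=(alive,v0) | N3.N0=(suspect,v1) N3.N1=(alive,v1) N3.N2=(alive,v0) N3.N3=(alive,v0)
Op 6: N1 marks N2=suspect -> (suspect,v1)
Op 7: N2 marks N0=alive -> (alive,v2)
Op 8: gossip N2<->N3 -> N2.N0=(alive,v2) N2.N1=(alive,v1) N2.N2=(alive,v0) N2.N3=(alive,v0) | N3.N0=(alive,v2) N3.N1=(alive,v1) N3.N2=(alive,v0) N3.N3=(alive,v0)
Op 9: N1 marks N2=alive -> (alive,v2)
Op 10: gossip N2<->N1 -> N2.N0=(alive,v2) N2.N1=(alive,v1) N2.N2=(alive,v2) N2.N3=(alive,v0) | N1.N0=(alive,v2) N1.N1=(alive,v1) N1.N2=(alive,v2) N1.N3=(alive,v0)
Op 11: N2 marks N2=suspect -> (suspect,v3)

Answer: N0=alive,2 N1=alive,1 N2=alive,2 N3=alive,0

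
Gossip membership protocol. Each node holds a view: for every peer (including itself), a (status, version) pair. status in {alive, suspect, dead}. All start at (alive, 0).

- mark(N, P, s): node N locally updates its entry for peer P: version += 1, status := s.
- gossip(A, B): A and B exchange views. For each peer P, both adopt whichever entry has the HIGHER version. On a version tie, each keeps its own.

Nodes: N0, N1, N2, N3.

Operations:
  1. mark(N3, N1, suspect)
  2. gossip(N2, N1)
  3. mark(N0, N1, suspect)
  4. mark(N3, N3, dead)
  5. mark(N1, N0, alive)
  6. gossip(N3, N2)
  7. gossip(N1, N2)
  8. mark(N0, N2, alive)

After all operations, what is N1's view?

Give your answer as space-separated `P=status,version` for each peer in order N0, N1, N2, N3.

Op 1: N3 marks N1=suspect -> (suspect,v1)
Op 2: gossip N2<->N1 -> N2.N0=(alive,v0) N2.N1=(alive,v0) N2.N2=(alive,v0) N2.N3=(alive,v0) | N1.N0=(alive,v0) N1.N1=(alive,v0) N1.N2=(alive,v0) N1.N3=(alive,v0)
Op 3: N0 marks N1=suspect -> (suspect,v1)
Op 4: N3 marks N3=dead -> (dead,v1)
Op 5: N1 marks N0=alive -> (alive,v1)
Op 6: gossip N3<->N2 -> N3.N0=(alive,v0) N3.N1=(suspect,v1) N3.N2=(alive,v0) N3.N3=(dead,v1) | N2.N0=(alive,v0) N2.N1=(suspect,v1) N2.N2=(alive,v0) N2.N3=(dead,v1)
Op 7: gossip N1<->N2 -> N1.N0=(alive,v1) N1.N1=(suspect,v1) N1.N2=(alive,v0) N1.N3=(dead,v1) | N2.N0=(alive,v1) N2.N1=(suspect,v1) N2.N2=(alive,v0) N2.N3=(dead,v1)
Op 8: N0 marks N2=alive -> (alive,v1)

Answer: N0=alive,1 N1=suspect,1 N2=alive,0 N3=dead,1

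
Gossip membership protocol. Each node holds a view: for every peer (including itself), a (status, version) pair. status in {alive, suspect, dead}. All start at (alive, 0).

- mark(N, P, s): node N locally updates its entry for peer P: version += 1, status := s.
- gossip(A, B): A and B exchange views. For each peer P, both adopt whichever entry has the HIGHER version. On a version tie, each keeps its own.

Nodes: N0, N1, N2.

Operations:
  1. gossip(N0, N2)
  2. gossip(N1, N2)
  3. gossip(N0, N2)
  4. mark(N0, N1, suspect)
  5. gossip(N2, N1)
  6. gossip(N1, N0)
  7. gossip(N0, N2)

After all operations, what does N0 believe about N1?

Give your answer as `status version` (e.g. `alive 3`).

Op 1: gossip N0<->N2 -> N0.N0=(alive,v0) N0.N1=(alive,v0) N0.N2=(alive,v0) | N2.N0=(alive,v0) N2.N1=(alive,v0) N2.N2=(alive,v0)
Op 2: gossip N1<->N2 -> N1.N0=(alive,v0) N1.N1=(alive,v0) N1.N2=(alive,v0) | N2.N0=(alive,v0) N2.N1=(alive,v0) N2.N2=(alive,v0)
Op 3: gossip N0<->N2 -> N0.N0=(alive,v0) N0.N1=(alive,v0) N0.N2=(alive,v0) | N2.N0=(alive,v0) N2.N1=(alive,v0) N2.N2=(alive,v0)
Op 4: N0 marks N1=suspect -> (suspect,v1)
Op 5: gossip N2<->N1 -> N2.N0=(alive,v0) N2.N1=(alive,v0) N2.N2=(alive,v0) | N1.N0=(alive,v0) N1.N1=(alive,v0) N1.N2=(alive,v0)
Op 6: gossip N1<->N0 -> N1.N0=(alive,v0) N1.N1=(suspect,v1) N1.N2=(alive,v0) | N0.N0=(alive,v0) N0.N1=(suspect,v1) N0.N2=(alive,v0)
Op 7: gossip N0<->N2 -> N0.N0=(alive,v0) N0.N1=(suspect,v1) N0.N2=(alive,v0) | N2.N0=(alive,v0) N2.N1=(suspect,v1) N2.N2=(alive,v0)

Answer: suspect 1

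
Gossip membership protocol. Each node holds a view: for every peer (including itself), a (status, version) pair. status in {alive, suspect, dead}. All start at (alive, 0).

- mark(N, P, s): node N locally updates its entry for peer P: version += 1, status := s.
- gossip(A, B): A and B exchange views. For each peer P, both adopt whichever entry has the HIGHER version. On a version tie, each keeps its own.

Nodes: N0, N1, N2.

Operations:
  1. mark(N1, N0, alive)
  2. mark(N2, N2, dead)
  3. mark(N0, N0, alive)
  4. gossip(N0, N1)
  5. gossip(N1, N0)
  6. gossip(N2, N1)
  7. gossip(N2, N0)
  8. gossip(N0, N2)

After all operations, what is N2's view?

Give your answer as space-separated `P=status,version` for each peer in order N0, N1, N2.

Op 1: N1 marks N0=alive -> (alive,v1)
Op 2: N2 marks N2=dead -> (dead,v1)
Op 3: N0 marks N0=alive -> (alive,v1)
Op 4: gossip N0<->N1 -> N0.N0=(alive,v1) N0.N1=(alive,v0) N0.N2=(alive,v0) | N1.N0=(alive,v1) N1.N1=(alive,v0) N1.N2=(alive,v0)
Op 5: gossip N1<->N0 -> N1.N0=(alive,v1) N1.N1=(alive,v0) N1.N2=(alive,v0) | N0.N0=(alive,v1) N0.N1=(alive,v0) N0.N2=(alive,v0)
Op 6: gossip N2<->N1 -> N2.N0=(alive,v1) N2.N1=(alive,v0) N2.N2=(dead,v1) | N1.N0=(alive,v1) N1.N1=(alive,v0) N1.N2=(dead,v1)
Op 7: gossip N2<->N0 -> N2.N0=(alive,v1) N2.N1=(alive,v0) N2.N2=(dead,v1) | N0.N0=(alive,v1) N0.N1=(alive,v0) N0.N2=(dead,v1)
Op 8: gossip N0<->N2 -> N0.N0=(alive,v1) N0.N1=(alive,v0) N0.N2=(dead,v1) | N2.N0=(alive,v1) N2.N1=(alive,v0) N2.N2=(dead,v1)

Answer: N0=alive,1 N1=alive,0 N2=dead,1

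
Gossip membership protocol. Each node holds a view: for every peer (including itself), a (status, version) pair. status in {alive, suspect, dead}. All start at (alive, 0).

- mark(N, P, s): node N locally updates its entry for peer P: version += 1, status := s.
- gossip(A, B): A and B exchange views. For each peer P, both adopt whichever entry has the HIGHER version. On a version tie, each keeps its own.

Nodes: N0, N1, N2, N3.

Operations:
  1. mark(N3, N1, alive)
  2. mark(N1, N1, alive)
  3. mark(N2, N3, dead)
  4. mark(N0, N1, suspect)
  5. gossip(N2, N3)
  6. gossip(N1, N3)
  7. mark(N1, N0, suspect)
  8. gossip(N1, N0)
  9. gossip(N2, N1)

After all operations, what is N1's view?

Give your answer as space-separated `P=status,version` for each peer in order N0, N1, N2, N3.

Op 1: N3 marks N1=alive -> (alive,v1)
Op 2: N1 marks N1=alive -> (alive,v1)
Op 3: N2 marks N3=dead -> (dead,v1)
Op 4: N0 marks N1=suspect -> (suspect,v1)
Op 5: gossip N2<->N3 -> N2.N0=(alive,v0) N2.N1=(alive,v1) N2.N2=(alive,v0) N2.N3=(dead,v1) | N3.N0=(alive,v0) N3.N1=(alive,v1) N3.N2=(alive,v0) N3.N3=(dead,v1)
Op 6: gossip N1<->N3 -> N1.N0=(alive,v0) N1.N1=(alive,v1) N1.N2=(alive,v0) N1.N3=(dead,v1) | N3.N0=(alive,v0) N3.N1=(alive,v1) N3.N2=(alive,v0) N3.N3=(dead,v1)
Op 7: N1 marks N0=suspect -> (suspect,v1)
Op 8: gossip N1<->N0 -> N1.N0=(suspect,v1) N1.N1=(alive,v1) N1.N2=(alive,v0) N1.N3=(dead,v1) | N0.N0=(suspect,v1) N0.N1=(suspect,v1) N0.N2=(alive,v0) N0.N3=(dead,v1)
Op 9: gossip N2<->N1 -> N2.N0=(suspect,v1) N2.N1=(alive,v1) N2.N2=(alive,v0) N2.N3=(dead,v1) | N1.N0=(suspect,v1) N1.N1=(alive,v1) N1.N2=(alive,v0) N1.N3=(dead,v1)

Answer: N0=suspect,1 N1=alive,1 N2=alive,0 N3=dead,1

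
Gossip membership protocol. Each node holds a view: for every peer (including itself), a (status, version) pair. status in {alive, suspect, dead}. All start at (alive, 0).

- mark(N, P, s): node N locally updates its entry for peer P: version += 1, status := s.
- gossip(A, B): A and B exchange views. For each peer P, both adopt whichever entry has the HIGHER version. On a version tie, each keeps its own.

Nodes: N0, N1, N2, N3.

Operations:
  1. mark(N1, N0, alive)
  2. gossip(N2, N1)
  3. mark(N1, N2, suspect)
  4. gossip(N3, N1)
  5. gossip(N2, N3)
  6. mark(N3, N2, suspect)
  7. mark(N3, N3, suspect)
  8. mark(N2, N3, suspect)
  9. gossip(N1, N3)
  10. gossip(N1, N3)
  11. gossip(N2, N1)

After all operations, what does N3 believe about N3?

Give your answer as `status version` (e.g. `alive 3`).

Op 1: N1 marks N0=alive -> (alive,v1)
Op 2: gossip N2<->N1 -> N2.N0=(alive,v1) N2.N1=(alive,v0) N2.N2=(alive,v0) N2.N3=(alive,v0) | N1.N0=(alive,v1) N1.N1=(alive,v0) N1.N2=(alive,v0) N1.N3=(alive,v0)
Op 3: N1 marks N2=suspect -> (suspect,v1)
Op 4: gossip N3<->N1 -> N3.N0=(alive,v1) N3.N1=(alive,v0) N3.N2=(suspect,v1) N3.N3=(alive,v0) | N1.N0=(alive,v1) N1.N1=(alive,v0) N1.N2=(suspect,v1) N1.N3=(alive,v0)
Op 5: gossip N2<->N3 -> N2.N0=(alive,v1) N2.N1=(alive,v0) N2.N2=(suspect,v1) N2.N3=(alive,v0) | N3.N0=(alive,v1) N3.N1=(alive,v0) N3.N2=(suspect,v1) N3.N3=(alive,v0)
Op 6: N3 marks N2=suspect -> (suspect,v2)
Op 7: N3 marks N3=suspect -> (suspect,v1)
Op 8: N2 marks N3=suspect -> (suspect,v1)
Op 9: gossip N1<->N3 -> N1.N0=(alive,v1) N1.N1=(alive,v0) N1.N2=(suspect,v2) N1.N3=(suspect,v1) | N3.N0=(alive,v1) N3.N1=(alive,v0) N3.N2=(suspect,v2) N3.N3=(suspect,v1)
Op 10: gossip N1<->N3 -> N1.N0=(alive,v1) N1.N1=(alive,v0) N1.N2=(suspect,v2) N1.N3=(suspect,v1) | N3.N0=(alive,v1) N3.N1=(alive,v0) N3.N2=(suspect,v2) N3.N3=(suspect,v1)
Op 11: gossip N2<->N1 -> N2.N0=(alive,v1) N2.N1=(alive,v0) N2.N2=(suspect,v2) N2.N3=(suspect,v1) | N1.N0=(alive,v1) N1.N1=(alive,v0) N1.N2=(suspect,v2) N1.N3=(suspect,v1)

Answer: suspect 1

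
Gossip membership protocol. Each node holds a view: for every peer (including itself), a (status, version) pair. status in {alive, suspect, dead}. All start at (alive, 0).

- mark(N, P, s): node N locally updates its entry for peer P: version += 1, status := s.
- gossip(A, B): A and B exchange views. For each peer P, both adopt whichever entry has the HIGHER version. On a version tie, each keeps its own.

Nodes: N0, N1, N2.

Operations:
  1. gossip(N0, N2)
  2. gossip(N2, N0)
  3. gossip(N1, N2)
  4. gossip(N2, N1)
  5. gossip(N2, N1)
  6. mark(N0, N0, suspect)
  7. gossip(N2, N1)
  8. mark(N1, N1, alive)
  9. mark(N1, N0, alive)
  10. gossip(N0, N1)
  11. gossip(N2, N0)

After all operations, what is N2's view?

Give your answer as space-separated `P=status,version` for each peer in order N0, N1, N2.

Answer: N0=suspect,1 N1=alive,1 N2=alive,0

Derivation:
Op 1: gossip N0<->N2 -> N0.N0=(alive,v0) N0.N1=(alive,v0) N0.N2=(alive,v0) | N2.N0=(alive,v0) N2.N1=(alive,v0) N2.N2=(alive,v0)
Op 2: gossip N2<->N0 -> N2.N0=(alive,v0) N2.N1=(alive,v0) N2.N2=(alive,v0) | N0.N0=(alive,v0) N0.N1=(alive,v0) N0.N2=(alive,v0)
Op 3: gossip N1<->N2 -> N1.N0=(alive,v0) N1.N1=(alive,v0) N1.N2=(alive,v0) | N2.N0=(alive,v0) N2.N1=(alive,v0) N2.N2=(alive,v0)
Op 4: gossip N2<->N1 -> N2.N0=(alive,v0) N2.N1=(alive,v0) N2.N2=(alive,v0) | N1.N0=(alive,v0) N1.N1=(alive,v0) N1.N2=(alive,v0)
Op 5: gossip N2<->N1 -> N2.N0=(alive,v0) N2.N1=(alive,v0) N2.N2=(alive,v0) | N1.N0=(alive,v0) N1.N1=(alive,v0) N1.N2=(alive,v0)
Op 6: N0 marks N0=suspect -> (suspect,v1)
Op 7: gossip N2<->N1 -> N2.N0=(alive,v0) N2.N1=(alive,v0) N2.N2=(alive,v0) | N1.N0=(alive,v0) N1.N1=(alive,v0) N1.N2=(alive,v0)
Op 8: N1 marks N1=alive -> (alive,v1)
Op 9: N1 marks N0=alive -> (alive,v1)
Op 10: gossip N0<->N1 -> N0.N0=(suspect,v1) N0.N1=(alive,v1) N0.N2=(alive,v0) | N1.N0=(alive,v1) N1.N1=(alive,v1) N1.N2=(alive,v0)
Op 11: gossip N2<->N0 -> N2.N0=(suspect,v1) N2.N1=(alive,v1) N2.N2=(alive,v0) | N0.N0=(suspect,v1) N0.N1=(alive,v1) N0.N2=(alive,v0)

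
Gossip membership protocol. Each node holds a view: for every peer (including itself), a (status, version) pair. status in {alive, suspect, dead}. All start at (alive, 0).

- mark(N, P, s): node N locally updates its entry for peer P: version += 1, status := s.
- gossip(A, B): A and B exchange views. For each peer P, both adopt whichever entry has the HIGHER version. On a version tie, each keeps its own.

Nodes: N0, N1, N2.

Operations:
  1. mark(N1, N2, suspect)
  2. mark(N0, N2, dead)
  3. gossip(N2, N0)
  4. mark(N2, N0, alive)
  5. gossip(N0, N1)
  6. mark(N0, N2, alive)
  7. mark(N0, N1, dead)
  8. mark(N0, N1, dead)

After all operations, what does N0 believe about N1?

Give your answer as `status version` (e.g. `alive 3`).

Op 1: N1 marks N2=suspect -> (suspect,v1)
Op 2: N0 marks N2=dead -> (dead,v1)
Op 3: gossip N2<->N0 -> N2.N0=(alive,v0) N2.N1=(alive,v0) N2.N2=(dead,v1) | N0.N0=(alive,v0) N0.N1=(alive,v0) N0.N2=(dead,v1)
Op 4: N2 marks N0=alive -> (alive,v1)
Op 5: gossip N0<->N1 -> N0.N0=(alive,v0) N0.N1=(alive,v0) N0.N2=(dead,v1) | N1.N0=(alive,v0) N1.N1=(alive,v0) N1.N2=(suspect,v1)
Op 6: N0 marks N2=alive -> (alive,v2)
Op 7: N0 marks N1=dead -> (dead,v1)
Op 8: N0 marks N1=dead -> (dead,v2)

Answer: dead 2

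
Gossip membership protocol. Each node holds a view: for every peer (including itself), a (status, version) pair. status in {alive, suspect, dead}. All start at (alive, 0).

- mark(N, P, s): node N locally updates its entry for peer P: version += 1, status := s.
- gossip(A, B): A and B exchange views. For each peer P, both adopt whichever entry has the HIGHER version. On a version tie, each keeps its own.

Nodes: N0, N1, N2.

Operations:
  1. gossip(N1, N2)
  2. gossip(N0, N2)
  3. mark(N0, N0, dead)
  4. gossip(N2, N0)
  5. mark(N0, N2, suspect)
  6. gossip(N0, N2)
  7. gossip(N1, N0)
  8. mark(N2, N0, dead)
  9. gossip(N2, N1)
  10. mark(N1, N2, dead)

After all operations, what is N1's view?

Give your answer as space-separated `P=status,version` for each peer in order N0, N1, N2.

Op 1: gossip N1<->N2 -> N1.N0=(alive,v0) N1.N1=(alive,v0) N1.N2=(alive,v0) | N2.N0=(alive,v0) N2.N1=(alive,v0) N2.N2=(alive,v0)
Op 2: gossip N0<->N2 -> N0.N0=(alive,v0) N0.N1=(alive,v0) N0.N2=(alive,v0) | N2.N0=(alive,v0) N2.N1=(alive,v0) N2.N2=(alive,v0)
Op 3: N0 marks N0=dead -> (dead,v1)
Op 4: gossip N2<->N0 -> N2.N0=(dead,v1) N2.N1=(alive,v0) N2.N2=(alive,v0) | N0.N0=(dead,v1) N0.N1=(alive,v0) N0.N2=(alive,v0)
Op 5: N0 marks N2=suspect -> (suspect,v1)
Op 6: gossip N0<->N2 -> N0.N0=(dead,v1) N0.N1=(alive,v0) N0.N2=(suspect,v1) | N2.N0=(dead,v1) N2.N1=(alive,v0) N2.N2=(suspect,v1)
Op 7: gossip N1<->N0 -> N1.N0=(dead,v1) N1.N1=(alive,v0) N1.N2=(suspect,v1) | N0.N0=(dead,v1) N0.N1=(alive,v0) N0.N2=(suspect,v1)
Op 8: N2 marks N0=dead -> (dead,v2)
Op 9: gossip N2<->N1 -> N2.N0=(dead,v2) N2.N1=(alive,v0) N2.N2=(suspect,v1) | N1.N0=(dead,v2) N1.N1=(alive,v0) N1.N2=(suspect,v1)
Op 10: N1 marks N2=dead -> (dead,v2)

Answer: N0=dead,2 N1=alive,0 N2=dead,2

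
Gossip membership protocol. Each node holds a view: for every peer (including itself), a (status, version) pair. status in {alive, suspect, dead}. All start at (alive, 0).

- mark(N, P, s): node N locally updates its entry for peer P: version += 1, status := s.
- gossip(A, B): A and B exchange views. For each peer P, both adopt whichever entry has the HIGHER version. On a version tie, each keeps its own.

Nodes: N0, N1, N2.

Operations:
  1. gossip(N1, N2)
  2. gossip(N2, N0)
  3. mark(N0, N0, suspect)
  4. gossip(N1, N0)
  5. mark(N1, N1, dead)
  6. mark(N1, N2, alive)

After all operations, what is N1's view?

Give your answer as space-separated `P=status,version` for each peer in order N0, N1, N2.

Answer: N0=suspect,1 N1=dead,1 N2=alive,1

Derivation:
Op 1: gossip N1<->N2 -> N1.N0=(alive,v0) N1.N1=(alive,v0) N1.N2=(alive,v0) | N2.N0=(alive,v0) N2.N1=(alive,v0) N2.N2=(alive,v0)
Op 2: gossip N2<->N0 -> N2.N0=(alive,v0) N2.N1=(alive,v0) N2.N2=(alive,v0) | N0.N0=(alive,v0) N0.N1=(alive,v0) N0.N2=(alive,v0)
Op 3: N0 marks N0=suspect -> (suspect,v1)
Op 4: gossip N1<->N0 -> N1.N0=(suspect,v1) N1.N1=(alive,v0) N1.N2=(alive,v0) | N0.N0=(suspect,v1) N0.N1=(alive,v0) N0.N2=(alive,v0)
Op 5: N1 marks N1=dead -> (dead,v1)
Op 6: N1 marks N2=alive -> (alive,v1)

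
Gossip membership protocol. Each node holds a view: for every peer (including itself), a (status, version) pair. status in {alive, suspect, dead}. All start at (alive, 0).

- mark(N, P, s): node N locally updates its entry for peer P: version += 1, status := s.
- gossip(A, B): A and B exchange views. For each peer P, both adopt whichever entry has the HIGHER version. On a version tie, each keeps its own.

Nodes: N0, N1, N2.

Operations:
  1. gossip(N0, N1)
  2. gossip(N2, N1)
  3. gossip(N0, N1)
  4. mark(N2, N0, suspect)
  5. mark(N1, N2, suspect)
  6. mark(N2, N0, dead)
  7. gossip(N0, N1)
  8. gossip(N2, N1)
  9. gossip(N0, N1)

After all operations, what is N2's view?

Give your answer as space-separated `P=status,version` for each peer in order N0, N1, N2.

Op 1: gossip N0<->N1 -> N0.N0=(alive,v0) N0.N1=(alive,v0) N0.N2=(alive,v0) | N1.N0=(alive,v0) N1.N1=(alive,v0) N1.N2=(alive,v0)
Op 2: gossip N2<->N1 -> N2.N0=(alive,v0) N2.N1=(alive,v0) N2.N2=(alive,v0) | N1.N0=(alive,v0) N1.N1=(alive,v0) N1.N2=(alive,v0)
Op 3: gossip N0<->N1 -> N0.N0=(alive,v0) N0.N1=(alive,v0) N0.N2=(alive,v0) | N1.N0=(alive,v0) N1.N1=(alive,v0) N1.N2=(alive,v0)
Op 4: N2 marks N0=suspect -> (suspect,v1)
Op 5: N1 marks N2=suspect -> (suspect,v1)
Op 6: N2 marks N0=dead -> (dead,v2)
Op 7: gossip N0<->N1 -> N0.N0=(alive,v0) N0.N1=(alive,v0) N0.N2=(suspect,v1) | N1.N0=(alive,v0) N1.N1=(alive,v0) N1.N2=(suspect,v1)
Op 8: gossip N2<->N1 -> N2.N0=(dead,v2) N2.N1=(alive,v0) N2.N2=(suspect,v1) | N1.N0=(dead,v2) N1.N1=(alive,v0) N1.N2=(suspect,v1)
Op 9: gossip N0<->N1 -> N0.N0=(dead,v2) N0.N1=(alive,v0) N0.N2=(suspect,v1) | N1.N0=(dead,v2) N1.N1=(alive,v0) N1.N2=(suspect,v1)

Answer: N0=dead,2 N1=alive,0 N2=suspect,1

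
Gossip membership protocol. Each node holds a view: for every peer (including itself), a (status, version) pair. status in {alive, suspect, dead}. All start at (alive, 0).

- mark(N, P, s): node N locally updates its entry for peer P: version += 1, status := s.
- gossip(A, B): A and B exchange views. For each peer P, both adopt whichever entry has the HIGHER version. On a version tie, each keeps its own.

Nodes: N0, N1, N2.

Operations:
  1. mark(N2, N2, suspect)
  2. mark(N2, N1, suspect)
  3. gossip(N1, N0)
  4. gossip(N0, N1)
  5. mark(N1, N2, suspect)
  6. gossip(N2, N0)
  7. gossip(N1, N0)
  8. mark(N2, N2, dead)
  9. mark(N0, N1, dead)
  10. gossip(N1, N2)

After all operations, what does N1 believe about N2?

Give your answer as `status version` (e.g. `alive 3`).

Answer: dead 2

Derivation:
Op 1: N2 marks N2=suspect -> (suspect,v1)
Op 2: N2 marks N1=suspect -> (suspect,v1)
Op 3: gossip N1<->N0 -> N1.N0=(alive,v0) N1.N1=(alive,v0) N1.N2=(alive,v0) | N0.N0=(alive,v0) N0.N1=(alive,v0) N0.N2=(alive,v0)
Op 4: gossip N0<->N1 -> N0.N0=(alive,v0) N0.N1=(alive,v0) N0.N2=(alive,v0) | N1.N0=(alive,v0) N1.N1=(alive,v0) N1.N2=(alive,v0)
Op 5: N1 marks N2=suspect -> (suspect,v1)
Op 6: gossip N2<->N0 -> N2.N0=(alive,v0) N2.N1=(suspect,v1) N2.N2=(suspect,v1) | N0.N0=(alive,v0) N0.N1=(suspect,v1) N0.N2=(suspect,v1)
Op 7: gossip N1<->N0 -> N1.N0=(alive,v0) N1.N1=(suspect,v1) N1.N2=(suspect,v1) | N0.N0=(alive,v0) N0.N1=(suspect,v1) N0.N2=(suspect,v1)
Op 8: N2 marks N2=dead -> (dead,v2)
Op 9: N0 marks N1=dead -> (dead,v2)
Op 10: gossip N1<->N2 -> N1.N0=(alive,v0) N1.N1=(suspect,v1) N1.N2=(dead,v2) | N2.N0=(alive,v0) N2.N1=(suspect,v1) N2.N2=(dead,v2)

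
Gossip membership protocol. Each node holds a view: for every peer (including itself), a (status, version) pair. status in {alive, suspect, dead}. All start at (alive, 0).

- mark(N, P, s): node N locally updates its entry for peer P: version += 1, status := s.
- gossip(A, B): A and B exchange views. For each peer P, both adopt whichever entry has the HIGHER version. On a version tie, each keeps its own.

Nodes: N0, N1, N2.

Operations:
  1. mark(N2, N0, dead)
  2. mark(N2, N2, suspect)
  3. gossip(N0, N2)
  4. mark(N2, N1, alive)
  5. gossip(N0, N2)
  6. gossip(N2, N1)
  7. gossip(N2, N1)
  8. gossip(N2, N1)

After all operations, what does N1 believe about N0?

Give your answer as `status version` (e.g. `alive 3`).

Answer: dead 1

Derivation:
Op 1: N2 marks N0=dead -> (dead,v1)
Op 2: N2 marks N2=suspect -> (suspect,v1)
Op 3: gossip N0<->N2 -> N0.N0=(dead,v1) N0.N1=(alive,v0) N0.N2=(suspect,v1) | N2.N0=(dead,v1) N2.N1=(alive,v0) N2.N2=(suspect,v1)
Op 4: N2 marks N1=alive -> (alive,v1)
Op 5: gossip N0<->N2 -> N0.N0=(dead,v1) N0.N1=(alive,v1) N0.N2=(suspect,v1) | N2.N0=(dead,v1) N2.N1=(alive,v1) N2.N2=(suspect,v1)
Op 6: gossip N2<->N1 -> N2.N0=(dead,v1) N2.N1=(alive,v1) N2.N2=(suspect,v1) | N1.N0=(dead,v1) N1.N1=(alive,v1) N1.N2=(suspect,v1)
Op 7: gossip N2<->N1 -> N2.N0=(dead,v1) N2.N1=(alive,v1) N2.N2=(suspect,v1) | N1.N0=(dead,v1) N1.N1=(alive,v1) N1.N2=(suspect,v1)
Op 8: gossip N2<->N1 -> N2.N0=(dead,v1) N2.N1=(alive,v1) N2.N2=(suspect,v1) | N1.N0=(dead,v1) N1.N1=(alive,v1) N1.N2=(suspect,v1)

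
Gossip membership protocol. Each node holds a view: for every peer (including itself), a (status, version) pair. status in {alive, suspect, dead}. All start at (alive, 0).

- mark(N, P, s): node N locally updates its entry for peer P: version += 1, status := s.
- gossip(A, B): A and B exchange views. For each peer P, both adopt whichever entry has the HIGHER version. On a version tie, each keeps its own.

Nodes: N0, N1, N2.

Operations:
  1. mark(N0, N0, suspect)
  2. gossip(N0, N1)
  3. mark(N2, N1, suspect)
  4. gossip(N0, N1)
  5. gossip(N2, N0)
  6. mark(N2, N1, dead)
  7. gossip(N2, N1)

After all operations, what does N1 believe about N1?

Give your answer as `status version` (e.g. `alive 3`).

Op 1: N0 marks N0=suspect -> (suspect,v1)
Op 2: gossip N0<->N1 -> N0.N0=(suspect,v1) N0.N1=(alive,v0) N0.N2=(alive,v0) | N1.N0=(suspect,v1) N1.N1=(alive,v0) N1.N2=(alive,v0)
Op 3: N2 marks N1=suspect -> (suspect,v1)
Op 4: gossip N0<->N1 -> N0.N0=(suspect,v1) N0.N1=(alive,v0) N0.N2=(alive,v0) | N1.N0=(suspect,v1) N1.N1=(alive,v0) N1.N2=(alive,v0)
Op 5: gossip N2<->N0 -> N2.N0=(suspect,v1) N2.N1=(suspect,v1) N2.N2=(alive,v0) | N0.N0=(suspect,v1) N0.N1=(suspect,v1) N0.N2=(alive,v0)
Op 6: N2 marks N1=dead -> (dead,v2)
Op 7: gossip N2<->N1 -> N2.N0=(suspect,v1) N2.N1=(dead,v2) N2.N2=(alive,v0) | N1.N0=(suspect,v1) N1.N1=(dead,v2) N1.N2=(alive,v0)

Answer: dead 2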